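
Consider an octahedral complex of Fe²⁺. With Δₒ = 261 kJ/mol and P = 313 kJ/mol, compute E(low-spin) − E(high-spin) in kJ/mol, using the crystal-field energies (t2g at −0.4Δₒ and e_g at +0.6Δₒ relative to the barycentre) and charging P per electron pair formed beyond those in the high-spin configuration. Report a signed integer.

Fe sits in group 8; removing 2 electrons leaves Fe²⁺ with 8 − 2 = 6 d electrons.
In the high-spin limit (t2g^4 e_g^2) the orbital term is -0.4Δₒ = -104 kJ/mol, with no excess pairing.
Low-spin t2g^6 e_g^0 gives -2.4Δₒ = -626 kJ/mol, but forming 2 extra pairs costs 2P = 626 kJ/mol, so E(LS) = -626 + 626 = 0 kJ/mol.
Thus E(LS) − E(HS) = 104 kJ/mol.

104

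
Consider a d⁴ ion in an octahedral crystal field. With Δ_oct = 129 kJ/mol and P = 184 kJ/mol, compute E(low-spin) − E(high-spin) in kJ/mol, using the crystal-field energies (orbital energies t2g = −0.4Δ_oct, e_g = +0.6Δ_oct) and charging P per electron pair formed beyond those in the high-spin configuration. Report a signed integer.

High-spin: t2g^3 e_g^1, CFSE = -0.6Δ_oct = -77 kJ/mol.
Low-spin t2g^4 e_g^0 gives -1.6Δ_oct = -206 kJ/mol, but forming 1 extra pair costs 1P = 184 kJ/mol, so E(LS) = -206 + 184 = -22 kJ/mol.
The difference is -22 − (-77) = 55 kJ/mol, so high-spin lies lower.

55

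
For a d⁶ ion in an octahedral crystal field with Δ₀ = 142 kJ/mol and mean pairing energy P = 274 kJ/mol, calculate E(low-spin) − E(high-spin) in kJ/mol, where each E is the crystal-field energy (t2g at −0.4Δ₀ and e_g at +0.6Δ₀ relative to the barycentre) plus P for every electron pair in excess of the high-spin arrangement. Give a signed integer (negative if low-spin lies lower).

High-spin d⁶ fills as t2g^4 e_g^2 with CFSE 4(−0.4) + 2(+0.6) = -0.4Δ₀ = -57 kJ/mol.
For low-spin the configuration is t2g^6 e_g^0: orbital energy -2.4 × 142 = -341 kJ/mol, and 2 additional pairs relative to high-spin add 548 kJ/mol, giving 207 kJ/mol.
Thus E(LS) − E(HS) = 264 kJ/mol.

264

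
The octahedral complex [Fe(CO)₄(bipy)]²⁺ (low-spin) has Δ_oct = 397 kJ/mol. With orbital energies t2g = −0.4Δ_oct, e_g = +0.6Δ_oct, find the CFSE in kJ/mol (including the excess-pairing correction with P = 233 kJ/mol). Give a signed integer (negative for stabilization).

Ligand charges: 4×(+0) from CO and 1×(+0) from bipy sum to +0; with overall charge +2, Fe is +2.
Group 8 minus oxidation state +2 gives a d⁶ configuration for Fe²⁺.
The d⁶ electrons fill as t2g^6 e_g^0.
CFSE(orbital) = 6×(-0.4Δ_oct) + 0×(0.6Δ_oct) = -2.4Δ_oct; with Δ_oct = 397 kJ/mol that is -953 kJ/mol.
Pairing penalty: 3 pairs vs 1 in the high-spin reference → 2 extra × P = 466 kJ/mol.
Net CFSE = -953 + 466 = -487 kJ/mol.

-487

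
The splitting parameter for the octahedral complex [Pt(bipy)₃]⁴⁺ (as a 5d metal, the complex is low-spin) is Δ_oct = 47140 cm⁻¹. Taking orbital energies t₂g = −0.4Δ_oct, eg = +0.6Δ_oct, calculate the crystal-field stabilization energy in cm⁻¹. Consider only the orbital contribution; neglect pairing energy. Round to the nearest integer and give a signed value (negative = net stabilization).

-113136

bipy is neutral, so the +4 overall charge sits on Pt: oxidation state +4.
Pt sits in group 10; removing 4 electrons leaves Pt⁴⁺ with 10 − 4 = 6 d electrons.
Configuration: t₂g⁶ eg⁰.
The orbital stabilization is -2.4Δ_oct = -2.4 × 47140 = -113136 cm⁻¹.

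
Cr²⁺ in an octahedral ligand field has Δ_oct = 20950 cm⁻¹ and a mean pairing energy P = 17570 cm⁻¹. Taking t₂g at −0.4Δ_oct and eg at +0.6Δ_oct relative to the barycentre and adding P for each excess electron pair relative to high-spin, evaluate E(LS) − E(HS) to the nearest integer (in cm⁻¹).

Cr²⁺: group 6, so d-count = 6 − 2 = 4.
High-spin d⁴ fills as t₂g³ eg¹ with CFSE 3(−0.4) + 1(+0.6) = -0.6Δ_oct = -12570 cm⁻¹.
Low-spin: t₂g⁴ eg⁰, orbital CFSE = -1.6Δ_oct = -33520 cm⁻¹; plus 1 excess pair × P = +17570 cm⁻¹; total -15950 cm⁻¹.
Thus E(LS) − E(HS) = -3380 cm⁻¹.

-3380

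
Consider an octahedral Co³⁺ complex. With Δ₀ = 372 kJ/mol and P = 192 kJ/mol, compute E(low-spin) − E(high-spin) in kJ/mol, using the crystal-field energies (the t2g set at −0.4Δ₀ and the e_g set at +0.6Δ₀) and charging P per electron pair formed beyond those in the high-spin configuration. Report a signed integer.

-360

Co³⁺: group 9, so d-count = 9 − 3 = 6.
In the high-spin limit (t2g^4 e_g^2) the orbital term is -0.4Δ₀ = -149 kJ/mol, with no excess pairing.
For low-spin the configuration is t2g^6 e_g^0: orbital energy -2.4 × 372 = -893 kJ/mol, and 2 additional pairs relative to high-spin add 384 kJ/mol, giving -509 kJ/mol.
Thus E(LS) − E(HS) = -360 kJ/mol.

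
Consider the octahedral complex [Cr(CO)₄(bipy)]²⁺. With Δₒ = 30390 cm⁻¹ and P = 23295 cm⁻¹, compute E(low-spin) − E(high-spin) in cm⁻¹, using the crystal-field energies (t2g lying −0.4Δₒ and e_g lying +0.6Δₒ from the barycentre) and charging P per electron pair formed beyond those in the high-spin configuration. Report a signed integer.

-7095

Ligand charges: 4×(+0) from CO and 1×(+0) from bipy sum to +0; with overall charge +2, Cr is +2.
Cr is in group 6, so Cr²⁺ is d⁴ (6 − 2 = 4).
High-spin: t2g^3 e_g^1, CFSE = -0.6Δₒ = -18234 cm⁻¹.
Low-spin: t2g^4 e_g^0, orbital CFSE = -1.6Δₒ = -48624 cm⁻¹; plus 1 excess pair × P = +23295 cm⁻¹; total -25329 cm⁻¹.
E(LS) − E(HS) = -25329 − (-18234) = -7095 cm⁻¹.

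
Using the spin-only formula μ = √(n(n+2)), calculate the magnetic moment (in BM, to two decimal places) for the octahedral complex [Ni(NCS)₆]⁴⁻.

2.83 BM

Each NCS⁻ contributes -1; 6 × (-1) = -6. With overall charge -4, Ni is in the +2 oxidation state.
Ni²⁺: group 10, so d-count = 10 − 2 = 8.
Configuration: t₂g⁶ eg² → 2 unpaired electrons.
μ(spin-only) = √[2(2+2)] = √8 ≈ 2.83 BM.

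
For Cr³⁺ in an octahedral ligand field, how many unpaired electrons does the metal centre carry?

3

Cr sits in group 6; removing 3 electrons leaves Cr³⁺ with 6 − 3 = 3 d electrons.
Configuration: t2g^3 e_g^0, giving 3 unpaired electrons.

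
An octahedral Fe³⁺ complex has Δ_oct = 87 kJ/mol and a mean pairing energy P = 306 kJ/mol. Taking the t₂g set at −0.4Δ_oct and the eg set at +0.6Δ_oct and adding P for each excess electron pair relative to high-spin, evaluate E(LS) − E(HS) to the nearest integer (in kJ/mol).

Group 8 minus oxidation state +3 gives a d⁵ configuration for Fe³⁺.
In the high-spin limit (t₂g³ eg²) the orbital term is 0.0Δ_oct = 0 kJ/mol, with no excess pairing.
Low-spin: t₂g⁵ eg⁰, orbital CFSE = -2.0Δ_oct = -174 kJ/mol; plus 2 excess pairs × P = +612 kJ/mol; total 438 kJ/mol.
E(LS) − E(HS) = 438 − (0) = 438 kJ/mol.

438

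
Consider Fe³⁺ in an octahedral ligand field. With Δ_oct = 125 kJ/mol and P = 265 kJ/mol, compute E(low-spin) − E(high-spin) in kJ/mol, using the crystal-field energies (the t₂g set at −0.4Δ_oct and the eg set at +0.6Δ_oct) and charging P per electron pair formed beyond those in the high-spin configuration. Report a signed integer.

280

Fe³⁺: group 8, so d-count = 8 − 3 = 5.
In the high-spin limit (t₂g³ eg²) the orbital term is 0.0Δ_oct = 0 kJ/mol, with no excess pairing.
Low-spin: t₂g⁵ eg⁰, orbital CFSE = -2.0Δ_oct = -250 kJ/mol; plus 2 excess pairs × P = +530 kJ/mol; total 280 kJ/mol.
Thus E(LS) − E(HS) = 280 kJ/mol.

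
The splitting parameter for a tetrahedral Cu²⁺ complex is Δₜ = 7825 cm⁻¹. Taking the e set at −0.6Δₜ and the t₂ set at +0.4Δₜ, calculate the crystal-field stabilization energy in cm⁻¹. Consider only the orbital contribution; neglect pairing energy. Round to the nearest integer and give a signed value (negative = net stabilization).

Group 11 minus oxidation state +2 gives a d⁹ configuration for Cu²⁺.
Tetrahedral fields are weak (Δₜ ≈ 4/9 Δₒ), so electrons fill high-spin.
The d⁹ electrons fill as e⁴ t₂⁵.
Orbital CFSE = 4(-0.6) + 5(0.4) = -0.4Δₜ = -0.4 × 7825 = -3130 cm⁻¹.

-3130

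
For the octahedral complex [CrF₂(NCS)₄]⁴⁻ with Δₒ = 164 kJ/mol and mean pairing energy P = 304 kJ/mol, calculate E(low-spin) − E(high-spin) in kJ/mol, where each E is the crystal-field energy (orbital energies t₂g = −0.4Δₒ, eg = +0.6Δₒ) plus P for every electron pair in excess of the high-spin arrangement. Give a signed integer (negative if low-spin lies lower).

140

Ligand charges: 2×(-1) from F⁻ and 4×(-1) from NCS⁻ sum to -6; with overall charge -4, Cr is +2.
Cr²⁺: group 6, so d-count = 6 − 2 = 4.
High-spin: t₂g³ eg¹, CFSE = -0.6Δₒ = -98 kJ/mol.
Low-spin: t₂g⁴ eg⁰, orbital CFSE = -1.6Δₒ = -262 kJ/mol; plus 1 excess pair × P = +304 kJ/mol; total 42 kJ/mol.
E(LS) − E(HS) = 42 − (-98) = 140 kJ/mol.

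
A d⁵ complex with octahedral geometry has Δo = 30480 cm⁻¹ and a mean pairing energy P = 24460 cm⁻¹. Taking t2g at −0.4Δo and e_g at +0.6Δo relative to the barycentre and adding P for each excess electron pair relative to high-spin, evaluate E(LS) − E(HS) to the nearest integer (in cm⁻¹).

High-spin d⁵ fills as t2g^3 e_g^2 with CFSE 3(−0.4) + 2(+0.6) = 0.0Δo = 0 cm⁻¹.
Low-spin t2g^5 e_g^0 gives -2.0Δo = -60960 cm⁻¹, but forming 2 extra pairs costs 2P = 48920 cm⁻¹, so E(LS) = -60960 + 48920 = -12040 cm⁻¹.
E(LS) − E(HS) = -12040 − (0) = -12040 cm⁻¹.

-12040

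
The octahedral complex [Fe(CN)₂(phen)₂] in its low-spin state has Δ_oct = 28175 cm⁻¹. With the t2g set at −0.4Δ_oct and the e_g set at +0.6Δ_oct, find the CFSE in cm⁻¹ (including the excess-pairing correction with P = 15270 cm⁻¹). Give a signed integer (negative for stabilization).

-37080

Ligand charges: 2×(-1) from CN⁻ and 2×(+0) from phen sum to -2; with overall charge +0, Fe is +2.
Fe²⁺: group 8, so d-count = 8 − 2 = 6.
Configuration: t2g^6 e_g^0.
The orbital stabilization is -2.4Δ_oct = -2.4 × 28175 = -67620 cm⁻¹.
Pairing penalty: 3 pairs vs 1 in the high-spin reference → 2 extra × P = 30540 cm⁻¹.
Combining: -67620 + 30540 = -37080 cm⁻¹.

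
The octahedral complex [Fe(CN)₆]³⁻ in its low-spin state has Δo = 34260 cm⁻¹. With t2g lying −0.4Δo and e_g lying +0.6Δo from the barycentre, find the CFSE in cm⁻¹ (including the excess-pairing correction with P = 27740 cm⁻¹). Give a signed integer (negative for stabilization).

Each CN⁻ contributes -1; 6 × (-1) = -6. With overall charge -3, Fe is in the +3 oxidation state.
Fe is in group 8, so Fe³⁺ is d⁵ (8 − 3 = 5).
Electron filling gives t2g^5 e_g^0.
CFSE(orbital) = 5×(-0.4Δo) + 0×(0.6Δo) = -2.0Δo; with Δo = 34260 cm⁻¹ that is -68520 cm⁻¹.
High-spin d⁵ would be t2g^3 e_g^2 with 0 pairs; low-spin has 2, so 2 excess pairs cost +2P = +55480 cm⁻¹.
Net CFSE = -68520 + 55480 = -13040 cm⁻¹.

-13040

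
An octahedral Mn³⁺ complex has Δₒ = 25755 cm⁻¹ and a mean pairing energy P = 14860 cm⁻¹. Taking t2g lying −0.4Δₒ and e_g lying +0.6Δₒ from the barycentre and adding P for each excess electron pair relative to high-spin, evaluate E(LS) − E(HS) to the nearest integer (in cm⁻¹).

-10895

Mn sits in group 7; removing 3 electrons leaves Mn³⁺ with 7 − 3 = 4 d electrons.
In the high-spin limit (t2g^3 e_g^1) the orbital term is -0.6Δₒ = -15453 cm⁻¹, with no excess pairing.
Low-spin t2g^4 e_g^0 gives -1.6Δₒ = -41208 cm⁻¹, but forming 1 extra pair costs 1P = 14860 cm⁻¹, so E(LS) = -41208 + 14860 = -26348 cm⁻¹.
The difference is -26348 − (-15453) = -10895 cm⁻¹, so low-spin lies lower.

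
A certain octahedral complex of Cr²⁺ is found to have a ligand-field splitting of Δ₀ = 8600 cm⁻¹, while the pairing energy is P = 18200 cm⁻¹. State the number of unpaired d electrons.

Cr sits in group 6; removing 2 electrons leaves Cr²⁺ with 6 − 2 = 4 d electrons.
With Δ₀ < P the complex is high-spin.
Configuration: t₂g³ eg¹.
Unpaired electrons: 4.

4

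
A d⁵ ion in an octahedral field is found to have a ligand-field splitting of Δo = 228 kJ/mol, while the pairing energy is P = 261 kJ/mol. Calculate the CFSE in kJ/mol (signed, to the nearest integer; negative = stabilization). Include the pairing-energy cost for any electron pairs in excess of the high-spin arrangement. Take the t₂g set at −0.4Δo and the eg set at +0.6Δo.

0

With Δo < P the complex is high-spin.
That gives t₂g³ eg².
Orbital CFSE = 0.0Δo = 0.0 × 228 = 0 kJ/mol.
High-spin has no excess pairs, so no pairing correction applies.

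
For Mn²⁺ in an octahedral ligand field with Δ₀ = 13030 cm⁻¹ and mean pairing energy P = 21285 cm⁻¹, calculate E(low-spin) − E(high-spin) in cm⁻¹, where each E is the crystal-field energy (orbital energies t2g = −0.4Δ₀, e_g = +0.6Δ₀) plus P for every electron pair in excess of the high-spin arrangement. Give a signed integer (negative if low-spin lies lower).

16510

Mn sits in group 7; removing 2 electrons leaves Mn²⁺ with 7 − 2 = 5 d electrons.
High-spin d⁵ fills as t2g^3 e_g^2 with CFSE 3(−0.4) + 2(+0.6) = 0.0Δ₀ = 0 cm⁻¹.
Low-spin: t2g^5 e_g^0, orbital CFSE = -2.0Δ₀ = -26060 cm⁻¹; plus 2 excess pairs × P = +42570 cm⁻¹; total 16510 cm⁻¹.
Thus E(LS) − E(HS) = 16510 cm⁻¹.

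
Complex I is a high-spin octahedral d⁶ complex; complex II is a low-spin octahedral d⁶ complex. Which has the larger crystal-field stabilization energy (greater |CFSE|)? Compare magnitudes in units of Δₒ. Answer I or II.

I: t₂g⁴ eg², CFSE = -0.4Δₒ.
II: t₂g⁶ eg⁰, CFSE = -2.4Δₒ.
So II has the larger |CFSE|.

II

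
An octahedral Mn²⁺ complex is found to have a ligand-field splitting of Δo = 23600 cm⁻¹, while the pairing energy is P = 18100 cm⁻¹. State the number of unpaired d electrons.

1

Mn is in group 7, so Mn²⁺ is d⁵ (7 − 2 = 5).
Since Δo = 23600 cm⁻¹ > P = 18100 cm⁻¹, the complex adopts the low-spin configuration.
Filling d⁵ accordingly: t₂g⁵ eg⁰.
Unpaired electrons: 1.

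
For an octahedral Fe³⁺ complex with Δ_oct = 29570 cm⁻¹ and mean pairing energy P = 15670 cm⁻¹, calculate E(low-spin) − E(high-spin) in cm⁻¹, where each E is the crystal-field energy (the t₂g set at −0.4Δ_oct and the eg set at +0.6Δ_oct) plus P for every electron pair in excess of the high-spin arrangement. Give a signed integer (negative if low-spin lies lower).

Group 8 minus oxidation state +3 gives a d⁵ configuration for Fe³⁺.
High-spin: t₂g³ eg², CFSE = 0.0Δ_oct = 0 cm⁻¹.
Low-spin: t₂g⁵ eg⁰, orbital CFSE = -2.0Δ_oct = -59140 cm⁻¹; plus 2 excess pairs × P = +31340 cm⁻¹; total -27800 cm⁻¹.
E(LS) − E(HS) = -27800 − (0) = -27800 cm⁻¹.

-27800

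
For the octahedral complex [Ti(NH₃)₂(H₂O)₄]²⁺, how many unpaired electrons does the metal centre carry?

Ligand charges: 2×(+0) from NH₃ and 4×(+0) from H₂O sum to +0; with overall charge +2, Ti is +2.
Ti is in group 4, so Ti²⁺ is d² (4 − 2 = 2).
Configuration: t₂g² eg⁰, giving 2 unpaired electrons.

2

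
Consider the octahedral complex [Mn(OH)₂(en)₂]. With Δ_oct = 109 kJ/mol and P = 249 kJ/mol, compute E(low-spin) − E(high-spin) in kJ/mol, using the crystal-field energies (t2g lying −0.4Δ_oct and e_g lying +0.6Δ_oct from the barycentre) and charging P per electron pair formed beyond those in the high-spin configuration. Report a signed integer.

280

Ligand charges: 2×(-1) from OH⁻ and 2×(+0) from en sum to -2; with overall charge +0, Mn is +2.
Mn is in group 7, so Mn²⁺ is d⁵ (7 − 2 = 5).
High-spin d⁵ fills as t2g^3 e_g^2 with CFSE 3(−0.4) + 2(+0.6) = 0.0Δ_oct = 0 kJ/mol.
For low-spin the configuration is t2g^5 e_g^0: orbital energy -2.0 × 109 = -218 kJ/mol, and 2 additional pairs relative to high-spin add 498 kJ/mol, giving 280 kJ/mol.
E(LS) − E(HS) = 280 − (0) = 280 kJ/mol.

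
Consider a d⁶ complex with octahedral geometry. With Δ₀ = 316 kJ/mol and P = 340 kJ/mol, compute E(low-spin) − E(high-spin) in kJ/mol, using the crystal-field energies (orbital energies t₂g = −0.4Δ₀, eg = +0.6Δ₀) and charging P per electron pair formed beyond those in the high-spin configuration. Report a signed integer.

In the high-spin limit (t₂g⁴ eg²) the orbital term is -0.4Δ₀ = -126 kJ/mol, with no excess pairing.
Low-spin: t₂g⁶ eg⁰, orbital CFSE = -2.4Δ₀ = -758 kJ/mol; plus 2 excess pairs × P = +680 kJ/mol; total -78 kJ/mol.
Thus E(LS) − E(HS) = 48 kJ/mol.

48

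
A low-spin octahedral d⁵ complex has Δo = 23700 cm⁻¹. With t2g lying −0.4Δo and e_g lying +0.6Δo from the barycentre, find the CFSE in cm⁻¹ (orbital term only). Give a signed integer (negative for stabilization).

-47400

The d⁵ electrons fill as t2g^5 e_g^0.
The orbital stabilization is -2.0Δo = -2.0 × 23700 = -47400 cm⁻¹.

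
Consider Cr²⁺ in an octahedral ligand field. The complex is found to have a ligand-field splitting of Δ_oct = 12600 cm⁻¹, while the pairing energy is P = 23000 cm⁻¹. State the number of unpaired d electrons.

Cr sits in group 6; removing 2 electrons leaves Cr²⁺ with 6 − 2 = 4 d electrons.
Since Δ_oct = 12600 cm⁻¹ < P = 23000 cm⁻¹, the complex adopts the high-spin configuration.
Filling d⁴ accordingly: t2g^3 e_g^1.
Unpaired electrons: 4.

4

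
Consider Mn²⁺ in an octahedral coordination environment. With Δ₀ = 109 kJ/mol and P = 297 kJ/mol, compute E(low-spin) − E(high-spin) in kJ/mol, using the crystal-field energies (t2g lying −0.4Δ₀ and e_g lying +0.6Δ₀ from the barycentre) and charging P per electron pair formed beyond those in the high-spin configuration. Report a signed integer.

Group 7 minus oxidation state +2 gives a d⁵ configuration for Mn²⁺.
In the high-spin limit (t2g^3 e_g^2) the orbital term is 0.0Δ₀ = 0 kJ/mol, with no excess pairing.
For low-spin the configuration is t2g^5 e_g^0: orbital energy -2.0 × 109 = -218 kJ/mol, and 2 additional pairs relative to high-spin add 594 kJ/mol, giving 376 kJ/mol.
The difference is 376 − (0) = 376 kJ/mol, so high-spin lies lower.

376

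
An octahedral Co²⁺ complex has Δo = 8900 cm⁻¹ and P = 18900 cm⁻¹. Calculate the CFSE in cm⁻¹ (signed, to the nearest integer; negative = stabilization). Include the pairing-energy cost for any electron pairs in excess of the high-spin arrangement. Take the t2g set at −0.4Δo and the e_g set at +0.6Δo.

Co is in group 9, so Co²⁺ is d⁷ (9 − 2 = 7).
With Δo < P the complex is high-spin.
That gives t2g^5 e_g^2.
Orbital CFSE = -0.8Δo = -0.8 × 8900 = -7120 cm⁻¹.
High-spin has no excess pairs, so no pairing correction applies.

-7120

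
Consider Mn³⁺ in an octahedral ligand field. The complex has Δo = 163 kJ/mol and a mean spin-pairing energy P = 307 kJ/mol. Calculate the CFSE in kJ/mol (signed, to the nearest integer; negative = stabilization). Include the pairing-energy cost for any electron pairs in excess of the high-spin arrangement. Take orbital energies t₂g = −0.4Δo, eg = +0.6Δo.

-98

Mn sits in group 7; removing 3 electrons leaves Mn³⁺ with 7 − 3 = 4 d electrons.
Here Δo < P (163 < 307), so the high-spin state is favoured.
Configuration: t₂g³ eg¹.
Orbital CFSE = -0.6Δo = -0.6 × 163 = -98 kJ/mol.
High-spin has no excess pairs, so no pairing correction applies.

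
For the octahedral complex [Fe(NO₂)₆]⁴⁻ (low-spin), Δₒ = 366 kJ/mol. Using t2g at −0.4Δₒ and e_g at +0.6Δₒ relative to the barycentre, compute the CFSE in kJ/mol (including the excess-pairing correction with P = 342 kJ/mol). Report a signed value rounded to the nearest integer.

-194

Each NO₂⁻ contributes -1; 6 × (-1) = -6. With overall charge -4, Fe is in the +2 oxidation state.
Fe is in group 8, so Fe²⁺ is d⁶ (8 − 2 = 6).
The d⁶ electrons fill as t2g^6 e_g^0.
CFSE(orbital) = 6×(-0.4Δₒ) + 0×(0.6Δₒ) = -2.4Δₒ; with Δₒ = 366 kJ/mol that is -878 kJ/mol.
High-spin d⁶ would be t2g^4 e_g^2 with 1 pair; low-spin has 3, so 2 excess pairs cost +2P = +684 kJ/mol.
Combining: -878 + 684 = -194 kJ/mol.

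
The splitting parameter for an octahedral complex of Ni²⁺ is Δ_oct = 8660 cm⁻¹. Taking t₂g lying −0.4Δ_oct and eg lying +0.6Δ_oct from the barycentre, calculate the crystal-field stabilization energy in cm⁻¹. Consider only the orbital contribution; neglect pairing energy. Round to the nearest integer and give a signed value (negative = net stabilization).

-10392

Ni is in group 10, so Ni²⁺ is d⁸ (10 − 2 = 8).
Electron filling gives t₂g⁶ eg².
CFSE(orbital) = 6×(-0.4Δ_oct) + 2×(0.6Δ_oct) = -1.2Δ_oct; with Δ_oct = 8660 cm⁻¹ that is -10392 cm⁻¹.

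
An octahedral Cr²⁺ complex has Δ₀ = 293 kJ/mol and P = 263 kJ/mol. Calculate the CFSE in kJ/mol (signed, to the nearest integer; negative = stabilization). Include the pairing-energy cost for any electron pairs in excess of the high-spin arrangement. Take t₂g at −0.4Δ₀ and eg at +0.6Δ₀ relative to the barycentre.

-206

Cr is in group 6, so Cr²⁺ is d⁴ (6 − 2 = 4).
Here Δ₀ > P (293 > 263), so the low-spin state is favoured.
Filling d⁴ accordingly: t₂g⁴ eg⁰.
Orbital CFSE = -1.6Δ₀ = -1.6 × 293 = -469 kJ/mol.
Excess pairs vs high-spin: 1 − 0 = 1; pairing cost = +263 kJ/mol.
Net CFSE = -469 + 263 = -206 kJ/mol.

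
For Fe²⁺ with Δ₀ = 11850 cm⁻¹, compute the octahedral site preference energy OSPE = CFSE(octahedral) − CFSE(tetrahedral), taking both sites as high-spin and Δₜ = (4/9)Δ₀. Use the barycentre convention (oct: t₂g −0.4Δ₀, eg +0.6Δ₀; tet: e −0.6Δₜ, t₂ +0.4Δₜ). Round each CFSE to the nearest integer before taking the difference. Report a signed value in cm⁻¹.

-1580

Fe is in group 8, so Fe²⁺ is d⁶ (8 − 2 = 6).
In an octahedral site d⁶ (HS) is t₂g⁴ eg², giving CFSE(oct) = -0.4Δ₀ = -4740 cm⁻¹.
Tetrahedral: e³ t₂³, CFSE = 3(−0.6) + 3(+0.4) = -0.6Δₜ = -0.6 × (4/9) × 11850 = -3160 cm⁻¹.
Subtracting, OSPE = -4740 − (-3160) = -1580 cm⁻¹.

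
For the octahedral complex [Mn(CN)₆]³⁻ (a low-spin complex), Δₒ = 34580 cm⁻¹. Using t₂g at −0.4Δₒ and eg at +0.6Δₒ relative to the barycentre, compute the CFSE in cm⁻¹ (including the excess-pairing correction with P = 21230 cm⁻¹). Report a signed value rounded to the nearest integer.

-34098

Each CN⁻ contributes -1; 6 × (-1) = -6. With overall charge -3, Mn is in the +3 oxidation state.
Mn is in group 7, so Mn³⁺ is d⁴ (7 − 3 = 4).
Electron filling gives t₂g⁴ eg⁰.
Orbital CFSE = 4(-0.4) + 0(0.6) = -1.6Δₒ = -1.6 × 34580 = -55328 cm⁻¹.
Relative to high-spin t₂g³ eg¹ (0 paired), the low-spin configuration has 1 additional pair, contributing +1 × 21230 = +21230 cm⁻¹.
Overall CFSE = -55328 + 21230 = -34098 cm⁻¹.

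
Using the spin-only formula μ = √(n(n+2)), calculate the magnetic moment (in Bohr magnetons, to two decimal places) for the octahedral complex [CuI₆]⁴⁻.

Each I⁻ contributes -1; 6 × (-1) = -6. With overall charge -4, Cu is in the +2 oxidation state.
Cu²⁺: group 11, so d-count = 11 − 2 = 9.
Configuration: t2g^6 e_g^3 → 1 unpaired electron.
μ(spin-only) = √[1(1+2)] = √3 ≈ 1.73 Bohr magnetons.

1.73 Bohr magnetons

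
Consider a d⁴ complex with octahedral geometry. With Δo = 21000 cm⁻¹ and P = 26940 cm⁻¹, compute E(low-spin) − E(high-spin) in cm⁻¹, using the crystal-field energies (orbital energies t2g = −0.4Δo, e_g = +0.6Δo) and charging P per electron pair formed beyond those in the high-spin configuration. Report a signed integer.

High-spin d⁴ fills as t2g^3 e_g^1 with CFSE 3(−0.4) + 1(+0.6) = -0.6Δo = -12600 cm⁻¹.
Low-spin t2g^4 e_g^0 gives -1.6Δo = -33600 cm⁻¹, but forming 1 extra pair costs 1P = 26940 cm⁻¹, so E(LS) = -33600 + 26940 = -6660 cm⁻¹.
Thus E(LS) − E(HS) = 5940 cm⁻¹.

5940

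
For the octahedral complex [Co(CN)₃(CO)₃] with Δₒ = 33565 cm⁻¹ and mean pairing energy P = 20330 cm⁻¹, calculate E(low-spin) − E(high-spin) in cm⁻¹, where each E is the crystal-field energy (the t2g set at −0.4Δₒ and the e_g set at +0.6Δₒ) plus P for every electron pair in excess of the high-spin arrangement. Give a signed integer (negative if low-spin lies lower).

-26470

Ligand charges: 3×(-1) from CN⁻ and 3×(+0) from CO sum to -3; with overall charge +0, Co is +3.
Co is in group 9, so Co³⁺ is d⁶ (9 − 3 = 6).
In the high-spin limit (t2g^4 e_g^2) the orbital term is -0.4Δₒ = -13426 cm⁻¹, with no excess pairing.
For low-spin the configuration is t2g^6 e_g^0: orbital energy -2.4 × 33565 = -80556 cm⁻¹, and 2 additional pairs relative to high-spin add 40660 cm⁻¹, giving -39896 cm⁻¹.
E(LS) − E(HS) = -39896 − (-13426) = -26470 cm⁻¹.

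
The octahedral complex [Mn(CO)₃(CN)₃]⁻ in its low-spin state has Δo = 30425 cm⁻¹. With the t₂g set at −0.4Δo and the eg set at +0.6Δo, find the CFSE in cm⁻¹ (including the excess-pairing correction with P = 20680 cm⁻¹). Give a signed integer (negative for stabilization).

-19490

Ligand charges: 3×(+0) from CO and 3×(-1) from CN⁻ sum to -3; with overall charge -1, Mn is +2.
Mn²⁺: group 7, so d-count = 7 − 2 = 5.
Configuration: t₂g⁵ eg⁰.
Orbital CFSE = 5(-0.4) + 0(0.6) = -2.0Δo = -2.0 × 30425 = -60850 cm⁻¹.
Pairing penalty: 2 pairs vs 0 in the high-spin reference → 2 extra × P = 41360 cm⁻¹.
Overall CFSE = -60850 + 41360 = -19490 cm⁻¹.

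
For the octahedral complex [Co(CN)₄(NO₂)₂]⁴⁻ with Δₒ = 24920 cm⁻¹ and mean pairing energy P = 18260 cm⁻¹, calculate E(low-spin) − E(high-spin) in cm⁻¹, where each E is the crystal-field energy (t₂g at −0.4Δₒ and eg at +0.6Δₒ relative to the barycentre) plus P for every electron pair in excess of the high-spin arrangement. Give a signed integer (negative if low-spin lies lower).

-6660

Ligand charges: 4×(-1) from CN⁻ and 2×(-1) from NO₂⁻ sum to -6; with overall charge -4, Co is +2.
Co is in group 9, so Co²⁺ is d⁷ (9 − 2 = 7).
High-spin: t₂g⁵ eg², CFSE = -0.8Δₒ = -19936 cm⁻¹.
Low-spin t₂g⁶ eg¹ gives -1.8Δₒ = -44856 cm⁻¹, but forming 1 extra pair costs 1P = 18260 cm⁻¹, so E(LS) = -44856 + 18260 = -26596 cm⁻¹.
Thus E(LS) − E(HS) = -6660 cm⁻¹.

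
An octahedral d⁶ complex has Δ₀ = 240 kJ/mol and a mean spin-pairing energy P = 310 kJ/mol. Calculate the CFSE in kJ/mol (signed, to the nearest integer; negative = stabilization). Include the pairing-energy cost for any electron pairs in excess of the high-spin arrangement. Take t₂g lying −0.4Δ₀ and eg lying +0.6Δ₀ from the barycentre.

With Δ₀ < P the complex is high-spin.
Filling d⁶ accordingly: t₂g⁴ eg².
Orbital CFSE = -0.4Δ₀ = -0.4 × 240 = -96 kJ/mol.
High-spin has no excess pairs, so no pairing correction applies.

-96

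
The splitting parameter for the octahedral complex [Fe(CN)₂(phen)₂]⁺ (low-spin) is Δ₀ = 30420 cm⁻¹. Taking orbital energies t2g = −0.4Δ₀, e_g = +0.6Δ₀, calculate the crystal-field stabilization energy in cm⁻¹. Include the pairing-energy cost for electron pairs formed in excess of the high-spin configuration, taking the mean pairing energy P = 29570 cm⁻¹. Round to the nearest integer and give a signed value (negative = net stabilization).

-1700

Ligand charges: 2×(-1) from CN⁻ and 2×(+0) from phen sum to -2; with overall charge +1, Fe is +3.
Fe sits in group 8; removing 3 electrons leaves Fe³⁺ with 8 − 3 = 5 d electrons.
Configuration: t2g^5 e_g^0.
Orbital CFSE = 5(-0.4) + 0(0.6) = -2.0Δ₀ = -2.0 × 30420 = -60840 cm⁻¹.
High-spin d⁵ would be t2g^3 e_g^2 with 0 pairs; low-spin has 2, so 2 excess pairs cost +2P = +59140 cm⁻¹.
Overall CFSE = -60840 + 59140 = -1700 cm⁻¹.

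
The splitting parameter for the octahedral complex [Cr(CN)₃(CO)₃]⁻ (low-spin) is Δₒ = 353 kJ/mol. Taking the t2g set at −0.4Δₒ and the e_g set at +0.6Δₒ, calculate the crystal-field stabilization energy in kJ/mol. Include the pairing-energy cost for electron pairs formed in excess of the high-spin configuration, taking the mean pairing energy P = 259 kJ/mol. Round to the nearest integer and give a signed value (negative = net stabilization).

Ligand charges: 3×(-1) from CN⁻ and 3×(+0) from CO sum to -3; with overall charge -1, Cr is +2.
Cr is in group 6, so Cr²⁺ is d⁴ (6 − 2 = 4).
The d⁴ electrons fill as t2g^4 e_g^0.
Orbital CFSE = 4(-0.4) + 0(0.6) = -1.6Δₒ = -1.6 × 353 = -565 kJ/mol.
High-spin d⁴ would be t2g^3 e_g^1 with 0 pairs; low-spin has 1, so 1 excess pair costs +1P = +259 kJ/mol.
Overall CFSE = -565 + 259 = -306 kJ/mol.

-306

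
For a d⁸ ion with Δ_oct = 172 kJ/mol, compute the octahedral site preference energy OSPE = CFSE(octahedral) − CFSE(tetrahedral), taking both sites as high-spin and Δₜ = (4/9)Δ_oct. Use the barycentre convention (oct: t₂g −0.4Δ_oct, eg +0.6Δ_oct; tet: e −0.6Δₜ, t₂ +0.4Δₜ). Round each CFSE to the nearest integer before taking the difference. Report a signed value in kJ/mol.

Octahedral (high-spin): t2g^6 e_g^2, CFSE = 6(−0.4) + 2(+0.6) = -1.2Δ_oct = -1.2 × 172 = -206 kJ/mol.
Tetrahedral: e^4 t2^4, CFSE = 4(−0.6) + 4(+0.4) = -0.8Δₜ = -0.8 × (4/9) × 172 = -61 kJ/mol.
OSPE = CFSE(oct) − CFSE(tet) = -206 − (-61) = -145 kJ/mol.

-145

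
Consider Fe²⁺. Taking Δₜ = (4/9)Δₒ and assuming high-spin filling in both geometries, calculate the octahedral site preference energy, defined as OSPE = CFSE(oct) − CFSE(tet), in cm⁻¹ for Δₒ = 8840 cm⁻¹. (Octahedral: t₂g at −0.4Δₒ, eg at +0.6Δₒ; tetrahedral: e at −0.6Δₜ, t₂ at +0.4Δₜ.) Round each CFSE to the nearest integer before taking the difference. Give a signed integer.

Fe²⁺: group 8, so d-count = 8 − 2 = 6.
In an octahedral site d⁶ (HS) is t2g^4 e_g^2, giving CFSE(oct) = -0.4Δₒ = -3536 cm⁻¹.
Tetrahedral: e^3 t2^3, CFSE = 3(−0.6) + 3(+0.4) = -0.6Δₜ = -0.6 × (4/9) × 8840 = -2357 cm⁻¹.
OSPE = -3536 − (-2357) = -1179 cm⁻¹.

-1179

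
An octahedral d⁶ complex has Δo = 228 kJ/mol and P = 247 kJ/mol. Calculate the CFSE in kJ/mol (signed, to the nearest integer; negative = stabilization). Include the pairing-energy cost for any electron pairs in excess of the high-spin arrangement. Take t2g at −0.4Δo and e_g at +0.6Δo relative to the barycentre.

Here Δo < P (228 < 247), so the high-spin state is favoured.
Configuration: t2g^4 e_g^2.
Orbital CFSE = -0.4Δo = -0.4 × 228 = -91 kJ/mol.
High-spin has no excess pairs, so no pairing correction applies.

-91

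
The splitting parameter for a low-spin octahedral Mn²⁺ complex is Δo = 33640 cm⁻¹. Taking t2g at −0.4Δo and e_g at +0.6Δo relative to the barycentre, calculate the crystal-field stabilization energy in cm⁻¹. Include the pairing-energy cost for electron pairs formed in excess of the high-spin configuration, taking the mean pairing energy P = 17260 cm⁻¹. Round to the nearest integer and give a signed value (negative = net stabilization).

Mn²⁺: group 7, so d-count = 7 − 2 = 5.
Electron filling gives t2g^5 e_g^0.
Orbital CFSE = 5(-0.4) + 0(0.6) = -2.0Δo = -2.0 × 33640 = -67280 cm⁻¹.
Relative to high-spin t2g^3 e_g^2 (0 paired), the low-spin configuration has 2 additional pairs, contributing +2 × 17260 = +34520 cm⁻¹.
Overall CFSE = -67280 + 34520 = -32760 cm⁻¹.

-32760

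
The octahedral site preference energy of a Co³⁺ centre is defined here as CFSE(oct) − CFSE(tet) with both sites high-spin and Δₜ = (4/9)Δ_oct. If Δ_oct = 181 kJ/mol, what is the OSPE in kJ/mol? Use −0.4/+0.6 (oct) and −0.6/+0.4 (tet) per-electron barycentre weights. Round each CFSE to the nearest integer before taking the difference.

Co is in group 9, so Co³⁺ is d⁶ (9 − 3 = 6).
In an octahedral site d⁶ (HS) is t₂g⁴ eg², giving CFSE(oct) = -0.4Δ_oct = -72 kJ/mol.
Tetrahedral e³ t₂³ gives -0.6Δₜ = -0.6 × (4/9) × 181 = -48 kJ/mol.
OSPE = CFSE(oct) − CFSE(tet) = -72 − (-48) = -24 kJ/mol.

-24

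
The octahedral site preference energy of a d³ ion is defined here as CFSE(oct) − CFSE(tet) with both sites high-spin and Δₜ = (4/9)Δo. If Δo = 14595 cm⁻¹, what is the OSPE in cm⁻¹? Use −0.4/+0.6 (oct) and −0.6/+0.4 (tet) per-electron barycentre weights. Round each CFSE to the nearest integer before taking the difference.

Octahedral (high-spin): t₂g³ eg⁰, CFSE = 3(−0.4) + 0(+0.6) = -1.2Δo = -1.2 × 14595 = -17514 cm⁻¹.
Tetrahedral e² t₂¹ gives -0.8Δₜ = -0.8 × (4/9) × 14595 = -5189 cm⁻¹.
OSPE = CFSE(oct) − CFSE(tet) = -17514 − (-5189) = -12325 cm⁻¹.

-12325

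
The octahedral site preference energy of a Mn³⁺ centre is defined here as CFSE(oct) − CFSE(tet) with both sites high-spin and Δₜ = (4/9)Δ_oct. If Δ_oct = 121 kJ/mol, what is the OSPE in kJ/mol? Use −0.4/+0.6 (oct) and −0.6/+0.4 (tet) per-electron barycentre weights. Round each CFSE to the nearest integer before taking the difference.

Group 7 minus oxidation state +3 gives a d⁴ configuration for Mn³⁺.
In an octahedral site d⁴ (HS) is t₂g³ eg¹, giving CFSE(oct) = -0.6Δ_oct = -73 kJ/mol.
Tetrahedral: e² t₂², CFSE = 2(−0.6) + 2(+0.4) = -0.4Δₜ = -0.4 × (4/9) × 121 = -22 kJ/mol.
OSPE = -73 − (-22) = -51 kJ/mol.

-51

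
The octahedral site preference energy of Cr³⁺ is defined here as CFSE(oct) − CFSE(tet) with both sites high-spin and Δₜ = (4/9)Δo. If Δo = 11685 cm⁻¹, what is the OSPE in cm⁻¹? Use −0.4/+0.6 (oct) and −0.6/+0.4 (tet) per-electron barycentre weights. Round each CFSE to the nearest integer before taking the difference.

Cr is in group 6, so Cr³⁺ is d³ (6 − 3 = 3).
In an octahedral site d³ (HS) is t₂g³ eg⁰, giving CFSE(oct) = -1.2Δo = -14022 cm⁻¹.
Tetrahedral: e² t₂¹, CFSE = 2(−0.6) + 1(+0.4) = -0.8Δₜ = -0.8 × (4/9) × 11685 = -4155 cm⁻¹.
OSPE = CFSE(oct) − CFSE(tet) = -14022 − (-4155) = -9867 cm⁻¹.

-9867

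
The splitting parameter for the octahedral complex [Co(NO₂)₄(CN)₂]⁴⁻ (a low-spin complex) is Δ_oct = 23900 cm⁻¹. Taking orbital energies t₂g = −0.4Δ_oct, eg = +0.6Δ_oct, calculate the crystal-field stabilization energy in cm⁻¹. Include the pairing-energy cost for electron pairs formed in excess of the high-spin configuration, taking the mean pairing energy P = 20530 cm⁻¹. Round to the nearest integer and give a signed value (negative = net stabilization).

Ligand charges: 4×(-1) from NO₂⁻ and 2×(-1) from CN⁻ sum to -6; with overall charge -4, Co is +2.
Co is in group 9, so Co²⁺ is d⁷ (9 − 2 = 7).
The d⁷ electrons fill as t₂g⁶ eg¹.
CFSE(orbital) = 6×(-0.4Δ_oct) + 1×(0.6Δ_oct) = -1.8Δ_oct; with Δ_oct = 23900 cm⁻¹ that is -43020 cm⁻¹.
High-spin d⁷ would be t₂g⁵ eg² with 2 pairs; low-spin has 3, so 1 excess pair costs +1P = +20530 cm⁻¹.
Combining: -43020 + 20530 = -22490 cm⁻¹.

-22490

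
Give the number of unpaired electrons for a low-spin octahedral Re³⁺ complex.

Re is in group 7, so Re³⁺ is d⁴ (7 − 3 = 4).
Configuration: t₂g⁴ eg⁰, giving 2 unpaired electrons.

2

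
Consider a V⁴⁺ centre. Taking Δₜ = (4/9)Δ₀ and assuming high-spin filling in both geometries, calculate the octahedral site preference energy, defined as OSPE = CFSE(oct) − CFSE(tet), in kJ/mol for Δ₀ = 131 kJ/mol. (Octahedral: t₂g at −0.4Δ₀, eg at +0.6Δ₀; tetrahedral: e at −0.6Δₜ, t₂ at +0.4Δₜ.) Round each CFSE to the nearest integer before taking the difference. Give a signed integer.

V sits in group 5; removing 4 electrons leaves V⁴⁺ with 5 − 4 = 1 d electrons.
Octahedral (high-spin): t2g^1 e_g^0, CFSE = 1(−0.4) + 0(+0.6) = -0.4Δ₀ = -0.4 × 131 = -52 kJ/mol.
Tetrahedral e^1 t2^0 gives -0.6Δₜ = -0.6 × (4/9) × 131 = -35 kJ/mol.
Subtracting, OSPE = -52 − (-35) = -17 kJ/mol.

-17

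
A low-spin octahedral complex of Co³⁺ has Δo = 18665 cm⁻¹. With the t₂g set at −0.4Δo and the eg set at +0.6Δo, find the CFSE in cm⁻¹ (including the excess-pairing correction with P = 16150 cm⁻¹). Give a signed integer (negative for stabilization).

Group 9 minus oxidation state +3 gives a d⁶ configuration for Co³⁺.
Configuration: t₂g⁶ eg⁰.
Orbital CFSE = 6(-0.4) + 0(0.6) = -2.4Δo = -2.4 × 18665 = -44796 cm⁻¹.
Relative to high-spin t₂g⁴ eg² (1 paired), the low-spin configuration has 2 additional pairs, contributing +2 × 16150 = +32300 cm⁻¹.
Combining: -44796 + 32300 = -12496 cm⁻¹.

-12496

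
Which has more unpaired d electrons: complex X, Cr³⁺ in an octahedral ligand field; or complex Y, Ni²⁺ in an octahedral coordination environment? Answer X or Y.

X

X: Group 6 minus oxidation state +3 gives a d³ configuration for Cr³⁺; t2g^3 e_g^0 → 3 unpaired.
Y: Ni²⁺: group 10, so d-count = 10 − 2 = 8; t2g^6 e_g^2 → 2 unpaired.
So X has more unpaired electrons.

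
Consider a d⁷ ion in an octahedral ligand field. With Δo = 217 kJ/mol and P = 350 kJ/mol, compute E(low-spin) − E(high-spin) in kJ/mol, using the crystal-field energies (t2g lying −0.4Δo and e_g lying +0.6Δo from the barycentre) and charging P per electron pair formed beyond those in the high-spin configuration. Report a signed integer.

133

High-spin d⁷ fills as t2g^5 e_g^2 with CFSE 5(−0.4) + 2(+0.6) = -0.8Δo = -174 kJ/mol.
Low-spin: t2g^6 e_g^1, orbital CFSE = -1.8Δo = -391 kJ/mol; plus 1 excess pair × P = +350 kJ/mol; total -41 kJ/mol.
Thus E(LS) − E(HS) = 133 kJ/mol.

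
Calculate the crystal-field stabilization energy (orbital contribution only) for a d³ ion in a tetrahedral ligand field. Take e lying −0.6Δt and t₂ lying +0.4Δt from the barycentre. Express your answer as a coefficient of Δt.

Tetrahedral splitting is small, so the complex is high-spin.
Configuration: e² t₂¹.
CFSE = 2(-0.6Δt) + 1(0.4Δt) = -1.2Δt + 0.4Δt = -0.8Δt.

-0.8 Δt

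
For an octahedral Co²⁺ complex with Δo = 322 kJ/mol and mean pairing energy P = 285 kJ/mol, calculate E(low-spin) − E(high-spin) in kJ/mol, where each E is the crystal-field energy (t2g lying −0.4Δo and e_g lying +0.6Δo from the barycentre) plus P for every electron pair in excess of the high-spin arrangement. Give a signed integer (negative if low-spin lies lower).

-37

Co sits in group 9; removing 2 electrons leaves Co²⁺ with 9 − 2 = 7 d electrons.
High-spin d⁷ fills as t2g^5 e_g^2 with CFSE 5(−0.4) + 2(+0.6) = -0.8Δo = -258 kJ/mol.
For low-spin the configuration is t2g^6 e_g^1: orbital energy -1.8 × 322 = -580 kJ/mol, and 1 additional pair relative to high-spin adds 285 kJ/mol, giving -295 kJ/mol.
The difference is -295 − (-258) = -37 kJ/mol, so low-spin lies lower.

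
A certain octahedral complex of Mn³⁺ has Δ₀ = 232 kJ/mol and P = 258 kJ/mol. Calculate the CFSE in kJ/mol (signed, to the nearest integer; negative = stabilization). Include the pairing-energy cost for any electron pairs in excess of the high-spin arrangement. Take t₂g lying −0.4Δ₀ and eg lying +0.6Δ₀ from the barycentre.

Mn is in group 7, so Mn³⁺ is d⁴ (7 − 3 = 4).
Here Δ₀ < P (232 < 258), so the high-spin state is favoured.
Configuration: t₂g³ eg¹.
Orbital CFSE = -0.6Δ₀ = -0.6 × 232 = -139 kJ/mol.
High-spin has no excess pairs, so no pairing correction applies.

-139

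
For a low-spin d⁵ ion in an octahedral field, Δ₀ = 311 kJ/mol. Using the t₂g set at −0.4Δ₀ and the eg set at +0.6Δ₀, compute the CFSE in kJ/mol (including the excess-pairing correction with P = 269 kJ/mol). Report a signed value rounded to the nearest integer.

-84

Electron filling gives t₂g⁵ eg⁰.
CFSE(orbital) = 5×(-0.4Δ₀) + 0×(0.6Δ₀) = -2.0Δ₀; with Δ₀ = 311 kJ/mol that is -622 kJ/mol.
Pairing penalty: 2 pairs vs 0 in the high-spin reference → 2 extra × P = 538 kJ/mol.
Overall CFSE = -622 + 538 = -84 kJ/mol.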